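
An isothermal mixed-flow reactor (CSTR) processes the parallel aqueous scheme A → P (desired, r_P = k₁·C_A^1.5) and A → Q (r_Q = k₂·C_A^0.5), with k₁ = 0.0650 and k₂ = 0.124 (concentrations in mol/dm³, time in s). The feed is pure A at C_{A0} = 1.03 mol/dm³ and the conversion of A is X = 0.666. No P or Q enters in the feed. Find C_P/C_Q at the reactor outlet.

Exit C_A = C_{A0}(1−X) = 1.03×0.334 = 0.3440 mol/dm³.
Rates in a CSTR are evaluated at the outlet concentration: r_P = 0.0650×0.3440^1.5 = 0.01312, r_Q = 0.124×0.3440^0.5 = 0.07273.
Overall selectivity = C_P/C_Q = r_Pτ/(r_Qτ) = r_P/r_Q = 0.180.

0.180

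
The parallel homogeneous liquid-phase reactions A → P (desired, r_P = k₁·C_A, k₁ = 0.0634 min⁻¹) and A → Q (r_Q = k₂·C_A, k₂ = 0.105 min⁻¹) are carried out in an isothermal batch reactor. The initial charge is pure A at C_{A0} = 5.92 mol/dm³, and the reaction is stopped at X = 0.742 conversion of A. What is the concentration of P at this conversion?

1.65 mol/dm³

C_A = C_{A0}(1−X) = 1.527 mol/dm³.
Both paths are first order in A, so the instantaneous fraction to P is constant: dC_P/d(−C_A) = k₁/(k₁+k₂) = 0.3765.
C_P = 0.3765·(C_{A0}−C_A) = 0.3765×4.393 = 1.65 mol/dm³.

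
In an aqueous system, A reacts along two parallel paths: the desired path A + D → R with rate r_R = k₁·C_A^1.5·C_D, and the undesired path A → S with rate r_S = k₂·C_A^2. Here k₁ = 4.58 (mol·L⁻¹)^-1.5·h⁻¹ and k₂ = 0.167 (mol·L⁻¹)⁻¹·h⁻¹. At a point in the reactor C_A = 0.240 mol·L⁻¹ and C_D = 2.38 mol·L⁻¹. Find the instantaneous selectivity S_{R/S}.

S_{R/S} = r_R/r_S = (k₁·C_A^1.5·C_D)/(k₂·C_A^2) = (k₁/k₂)·C_A^-0.5·C_D.
= (4.58×0.2400^1.5×2.380) / (0.167×0.2400^2) = 1.282/0.009619 = 133.
The undesired path is higher order in A, so low C_A (CSTR or dilute feed) favours R.

133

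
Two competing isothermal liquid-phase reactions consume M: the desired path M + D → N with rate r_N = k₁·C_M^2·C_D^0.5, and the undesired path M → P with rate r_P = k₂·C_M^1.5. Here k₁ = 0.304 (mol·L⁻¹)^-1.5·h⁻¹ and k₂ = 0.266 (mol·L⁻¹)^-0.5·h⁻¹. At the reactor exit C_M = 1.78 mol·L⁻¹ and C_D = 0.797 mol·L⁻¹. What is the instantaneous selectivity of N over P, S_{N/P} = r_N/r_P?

S_{N/P} = r_N/r_P = (k₁·C_M^2·C_D^0.5)/(k₂·C_M^1.5) = (k₁/k₂)·C_M^0.5·C_D^0.5.
= (0.304×1.780^2×0.7970^0.5) / (0.266×1.780^1.5) = 0.8599/0.6317 = 1.36.
Since the desired path is higher order in M, keeping C_M high (PFR or concentrated feed) favours N.

1.36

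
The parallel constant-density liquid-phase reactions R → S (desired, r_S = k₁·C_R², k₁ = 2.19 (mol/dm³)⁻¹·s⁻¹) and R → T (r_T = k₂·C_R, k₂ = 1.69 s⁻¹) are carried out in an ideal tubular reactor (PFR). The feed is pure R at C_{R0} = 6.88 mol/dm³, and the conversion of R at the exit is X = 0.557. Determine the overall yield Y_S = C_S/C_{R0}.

0.479

C_R = C_{R0}(1−X) = 3.048 mol/dm³.
Along a PFR/batch, dC_T/dC_R = −r_T/(r_S+r_T) = −k₂/(k₂+k₁·C_R).
Integrating from C_{R0} to C_R: C_T = (1.69/2.19)·ln[(1.69+2.19·6.88)/(1.69+2.19·3.05)] = 0.7717·ln(16.76/8.365) = 0.5362 mol/dm³.
Then C_S = (C_{R0}−C_R) − C_T = 3.832 − 0.5362 = 3.296 mol/dm³.
Y_S = C_S/C_{R0} = 3.296/6.88 = 0.479.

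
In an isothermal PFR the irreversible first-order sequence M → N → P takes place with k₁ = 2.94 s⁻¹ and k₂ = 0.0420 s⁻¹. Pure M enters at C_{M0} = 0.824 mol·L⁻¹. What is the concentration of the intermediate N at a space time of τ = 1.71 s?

0.773 mol·L⁻¹

For first-order series with pure M initially, C_N(τ) = k₁C_{M0}/(k₂−k₁)·(e^(−k₁τ) − e^(−k₂τ)).
e^(−k₁τ) = e^(−2.94×1.71) = e^(−5.027) = 0.006556; e^(−k₂τ) = e^(−0.07182) = 0.9307.
C_N = 2.94×0.824/(0.0420−2.94) × (0.006556−0.9307) = (-0.8359)×(-0.9241) = 0.7725 mol·L⁻¹.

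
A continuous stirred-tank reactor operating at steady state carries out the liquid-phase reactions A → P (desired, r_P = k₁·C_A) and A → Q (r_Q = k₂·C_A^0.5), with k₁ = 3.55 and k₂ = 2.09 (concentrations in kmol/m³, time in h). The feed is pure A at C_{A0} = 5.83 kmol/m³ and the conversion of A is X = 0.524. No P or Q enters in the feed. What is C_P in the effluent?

Exit C_A = C_{A0}(1−X) = 5.83×0.476 = 2.775 kmol/m³.
Rates in a CSTR are evaluated at the outlet concentration: r_P = 3.55×2.775 = 9.852, r_Q = 2.09×2.775^0.5 = 3.482.
Fraction of consumed A going to P: r_P/(r_P+r_Q) = 0.7389.
C_P = 0.7389·C_{A0}·X = 0.7389×5.83×0.524 = 2.26 kmol/m³.

2.26 kmol/m³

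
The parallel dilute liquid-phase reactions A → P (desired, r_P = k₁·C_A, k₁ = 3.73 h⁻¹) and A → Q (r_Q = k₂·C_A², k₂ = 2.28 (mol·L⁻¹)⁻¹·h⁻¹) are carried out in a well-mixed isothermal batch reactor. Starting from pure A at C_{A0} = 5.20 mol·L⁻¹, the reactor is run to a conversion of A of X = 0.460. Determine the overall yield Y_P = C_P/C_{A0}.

0.135

C_A = C_{A0}(1−X) = 2.808 mol·L⁻¹.
Along a PFR/batch, dC_P/dC_A = −r_P/(r_P+r_Q) = −k₁/(k₁+k₂·C_A).
Integrating from C_{A0} to C_A: C_P = (3.73/2.28)·ln[(3.73+2.28·5.20)/(3.73+2.28·2.81)] = 1.636·ln(15.59/10.13) = 0.7045 mol·L⁻¹.
Y_P = C_P/C_{A0} = 0.7045/5.20 = 0.135.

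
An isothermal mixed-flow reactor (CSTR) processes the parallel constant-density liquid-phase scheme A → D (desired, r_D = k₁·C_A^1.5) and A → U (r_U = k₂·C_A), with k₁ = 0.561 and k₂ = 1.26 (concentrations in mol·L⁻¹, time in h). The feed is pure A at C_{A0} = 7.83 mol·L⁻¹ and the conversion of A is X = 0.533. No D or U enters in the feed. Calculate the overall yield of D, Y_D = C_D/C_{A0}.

Exit C_A = C_{A0}(1−X) = 7.83×0.467 = 3.657 mol·L⁻¹.
In a CSTR the entire volume is at exit conditions, so r_D = 0.561×3.657^1.5 = 3.923 and r_U = 1.26×3.657 = 4.607.
Fraction of consumed A going to D: r_D/(r_D+r_U) = 0.4599.
C_D = 0.4599·C_{A0}·X = 0.4599×7.83×0.533 = 1.92 mol·L⁻¹; Y_D = C_D/C_{A0} = 0.245.

0.245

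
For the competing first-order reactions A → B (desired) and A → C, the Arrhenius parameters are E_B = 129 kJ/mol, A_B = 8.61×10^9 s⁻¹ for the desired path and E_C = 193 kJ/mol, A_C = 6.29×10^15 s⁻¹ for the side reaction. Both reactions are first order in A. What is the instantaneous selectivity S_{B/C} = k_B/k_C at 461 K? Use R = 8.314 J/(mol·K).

k_B/k_C = (A_B/A_C)·exp[−(E_B−E_C)/(RT)] = (A_B/A_C)·exp[(E_C−E_B)/(RT)].
(E_C−E_B)/(RT) = (193−129)×10³/(8.314×461) = 64000/3833 = 16.70.
k_B/k_C = (8.61×10^9/6.29×10^15)·exp(16.70) = 1.369×10^-6 × 1.786×10^7 = 24.4.

24.4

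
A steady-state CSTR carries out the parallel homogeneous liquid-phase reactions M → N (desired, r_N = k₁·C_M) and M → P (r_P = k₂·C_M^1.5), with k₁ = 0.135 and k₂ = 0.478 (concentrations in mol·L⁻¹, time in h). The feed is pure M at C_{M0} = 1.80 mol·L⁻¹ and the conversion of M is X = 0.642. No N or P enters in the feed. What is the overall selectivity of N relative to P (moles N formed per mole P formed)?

Exit C_M = C_{M0}(1−X) = 1.80×0.358 = 0.6444 mol·L⁻¹.
A CSTR operates uniformly at the exit composition, giving r_N = 0.08699 and r_P = 0.2473 (each k·C_M^n at C_M = 0.6444).
Overall selectivity = C_N/C_P = r_Nτ/(r_Pτ) = r_N/r_P = 0.352.

0.352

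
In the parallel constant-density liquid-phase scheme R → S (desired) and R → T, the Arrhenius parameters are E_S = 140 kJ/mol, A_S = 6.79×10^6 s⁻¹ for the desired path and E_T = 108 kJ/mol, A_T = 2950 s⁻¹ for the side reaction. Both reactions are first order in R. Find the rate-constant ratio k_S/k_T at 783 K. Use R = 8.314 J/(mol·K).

Since both paths have the same order in R, the concentration cancels and S_{S/T} = k_S/k_T = (A_S/A_T)·exp[(E_T−E_S)/(RT)].
(E_T−E_S)/(RT) = (108−140)×10³/(8.314×783) = -32000/6510 = -4.916.
k_S/k_T = (6.79×10^6/2950)·exp(-4.916) = 2302 × 0.007331 = 16.9.
Since E_S > E_T, raising the temperature improves selectivity toward S.

16.9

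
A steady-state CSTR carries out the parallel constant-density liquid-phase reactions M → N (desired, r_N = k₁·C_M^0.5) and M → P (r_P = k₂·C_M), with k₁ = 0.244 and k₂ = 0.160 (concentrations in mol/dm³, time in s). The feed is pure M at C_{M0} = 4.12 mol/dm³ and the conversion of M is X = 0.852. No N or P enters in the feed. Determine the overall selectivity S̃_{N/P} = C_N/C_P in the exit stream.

1.95

Exit C_M = C_{M0}(1−X) = 4.12×0.148 = 0.6098 mol/dm³.
Rates in a CSTR are evaluated at the outlet concentration: r_N = 0.244×0.6098^0.5 = 0.1905, r_P = 0.160×0.6098 = 0.09756.
Overall selectivity = C_N/C_P = r_Nτ/(r_Pτ) = r_N/r_P = 1.95.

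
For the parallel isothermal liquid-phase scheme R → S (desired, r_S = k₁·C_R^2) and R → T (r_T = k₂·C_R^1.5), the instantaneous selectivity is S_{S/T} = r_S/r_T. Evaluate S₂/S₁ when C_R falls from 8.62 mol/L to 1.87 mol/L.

0.466

S_{S/T} = (k₁/k₂)·C_R^0.5, so S₂/S₁ = (C_{R,2}/C_{R,1})^0.5.
= (1.87/8.62)^0.5 = (0.2169)^0.5 = 0.466.
Selectivity toward S falls as C_R falls — high-concentration operation is favoured.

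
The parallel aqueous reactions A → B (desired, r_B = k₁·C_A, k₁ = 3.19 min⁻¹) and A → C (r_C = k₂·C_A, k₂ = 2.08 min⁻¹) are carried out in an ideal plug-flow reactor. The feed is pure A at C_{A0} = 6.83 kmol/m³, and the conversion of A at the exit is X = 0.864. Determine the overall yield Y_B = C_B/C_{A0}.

C_A = C_{A0}(1−X) = 0.9289 kmol/m³.
Both paths are first order in A, so the instantaneous fraction to B is constant: dC_B/d(−C_A) = k₁/(k₁+k₂) = 0.6053.
C_B = 0.6053·(C_{A0}−C_A) = 0.6053×5.901 = 3.57 kmol/m³.
Y_B = C_B/C_{A0} = 3.572/6.83 = 0.523.

0.523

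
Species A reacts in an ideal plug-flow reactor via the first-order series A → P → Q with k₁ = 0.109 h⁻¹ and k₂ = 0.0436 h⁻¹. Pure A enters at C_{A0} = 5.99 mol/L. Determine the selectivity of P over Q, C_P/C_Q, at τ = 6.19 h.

6.31

The intermediate concentration in a first-order A→B→C sequence is C_P = k₁C_{A0}(e^(−k₁τ) − e^(−k₂τ))/(k₂−k₁).
e^(−k₁τ) = e^(−0.109×6.19) = e^(−0.6747) = 0.5093; e^(−k₂τ) = e^(−0.2699) = 0.7635.
C_P = 0.109×5.99/(0.0436−0.109) × (0.5093−0.7635) = (-9.983)×(-0.2542) = 2.537 mol/L.
C_A = C_{A0}e^(−k₁τ) = 3.051 mol/L, so C_Q = C_{A0}−C_A−C_P = 0.4019 mol/L; C_P/C_Q = 6.31.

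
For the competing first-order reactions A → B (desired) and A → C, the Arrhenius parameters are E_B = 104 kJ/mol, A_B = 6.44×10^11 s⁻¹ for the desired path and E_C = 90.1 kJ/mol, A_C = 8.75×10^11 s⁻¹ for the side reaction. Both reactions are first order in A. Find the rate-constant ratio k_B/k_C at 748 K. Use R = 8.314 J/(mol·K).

Since both paths have the same order in A, the concentration cancels and S_{B/C} = k_B/k_C = (A_B/A_C)·exp[(E_C−E_B)/(RT)].
(E_C−E_B)/(RT) = (90.1−104)×10³/(8.314×748) = -13900/6219 = -2.235.
k_B/k_C = (6.44×10^11/8.75×10^11)·exp(-2.235) = 0.7360 × 0.1070 = 0.0787.

0.0787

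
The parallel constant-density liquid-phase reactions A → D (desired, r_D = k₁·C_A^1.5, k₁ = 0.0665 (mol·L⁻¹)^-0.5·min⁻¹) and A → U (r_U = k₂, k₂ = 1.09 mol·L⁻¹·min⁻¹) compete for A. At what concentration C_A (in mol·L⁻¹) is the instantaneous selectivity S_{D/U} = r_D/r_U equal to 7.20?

24.1 mol·L⁻¹

S_{D/U} = (k₁/k₂)·C_A^1.5 ⇒ C_A = (S·k₂/k₁)^(1/1.5).
= (7.20×1.09/0.0665)^(0.6667) = (118.0)^(0.6667) = 24.1 mol·L⁻¹.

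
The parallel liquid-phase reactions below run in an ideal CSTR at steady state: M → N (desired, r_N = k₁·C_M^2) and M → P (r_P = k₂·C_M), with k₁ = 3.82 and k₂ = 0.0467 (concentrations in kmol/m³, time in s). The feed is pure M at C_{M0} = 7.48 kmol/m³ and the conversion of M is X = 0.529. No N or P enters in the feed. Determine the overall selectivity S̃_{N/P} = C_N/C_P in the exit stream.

Exit C_M = C_{M0}(1−X) = 7.48×0.471 = 3.523 kmol/m³.
Rates in a CSTR are evaluated at the outlet concentration: r_N = 3.82×3.523^2 = 47.41, r_P = 0.0467×3.523 = 0.1645.
Overall selectivity = C_N/C_P = r_Nτ/(r_Pτ) = r_N/r_P = 288.

288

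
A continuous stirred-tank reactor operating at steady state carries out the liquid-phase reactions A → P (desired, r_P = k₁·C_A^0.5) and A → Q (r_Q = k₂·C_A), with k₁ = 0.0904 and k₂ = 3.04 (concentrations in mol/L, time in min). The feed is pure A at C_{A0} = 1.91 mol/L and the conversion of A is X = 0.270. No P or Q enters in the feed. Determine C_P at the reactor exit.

Exit C_A = C_{A0}(1−X) = 1.91×0.730 = 1.394 mol/L.
A CSTR operates uniformly at the exit composition, giving r_P = 0.1067 and r_Q = 4.239 (each k·C_A^n at C_A = 1.394).
Fraction of consumed A going to P: r_P/(r_P+r_Q) = 0.02456.
C_P = 0.02456·C_{A0}·X = 0.02456×1.91×0.270 = 0.0127 mol/L.

0.0127 mol/L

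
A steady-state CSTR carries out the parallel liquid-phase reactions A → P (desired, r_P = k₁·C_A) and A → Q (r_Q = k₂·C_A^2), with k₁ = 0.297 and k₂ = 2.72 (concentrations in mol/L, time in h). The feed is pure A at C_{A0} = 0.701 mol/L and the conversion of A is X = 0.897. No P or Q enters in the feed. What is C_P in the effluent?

0.379 mol/L

Exit C_A = C_{A0}(1−X) = 0.701×0.103 = 0.07220 mol/L.
A CSTR operates uniformly at the exit composition, giving r_P = 0.02144 and r_Q = 0.01418 (each k·C_A^n at C_A = 0.07220).
Fraction of consumed A going to P: r_P/(r_P+r_Q) = 0.6020.
C_P = 0.6020·C_{A0}·X = 0.6020×0.701×0.897 = 0.379 mol/L.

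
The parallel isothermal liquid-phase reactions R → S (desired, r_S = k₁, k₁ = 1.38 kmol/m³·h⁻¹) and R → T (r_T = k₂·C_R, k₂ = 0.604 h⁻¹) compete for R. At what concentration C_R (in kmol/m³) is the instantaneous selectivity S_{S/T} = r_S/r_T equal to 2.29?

0.998 kmol/m³

S_{S/T} = (k₁/k₂)·C_R⁻¹ ⇒ C_R = (S·k₂/k₁)^(-1).
= (2.29×0.604/1.38)^(-1) = (1.002)^(-1) = 0.998 kmol/m³.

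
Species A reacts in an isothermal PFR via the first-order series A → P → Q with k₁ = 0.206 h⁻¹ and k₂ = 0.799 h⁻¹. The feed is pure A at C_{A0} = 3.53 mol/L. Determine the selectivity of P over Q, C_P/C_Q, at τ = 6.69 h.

The intermediate concentration in a first-order A→B→C sequence is C_P = k₁C_{A0}(e^(−k₁τ) − e^(−k₂τ))/(k₂−k₁).
e^(−k₁τ) = e^(−0.206×6.69) = e^(−1.378) = 0.2520; e^(−k₂τ) = e^(−5.345) = 0.004770.
C_P = 0.206×3.53/(0.799−0.206) × (0.2520−0.004770) = 1.226×0.2473 = 0.3032 mol/L.
C_A = C_{A0}e^(−k₁τ) = 0.8897 mol/L, so C_Q = C_{A0}−C_A−C_P = 2.337 mol/L; C_P/C_Q = 0.130.

0.130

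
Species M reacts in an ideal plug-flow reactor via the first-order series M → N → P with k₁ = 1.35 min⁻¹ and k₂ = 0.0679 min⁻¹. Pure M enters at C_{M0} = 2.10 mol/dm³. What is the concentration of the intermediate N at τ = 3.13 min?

1.76 mol/dm³

For first-order series with pure M initially, C_N(τ) = k₁C_{M0}/(k₂−k₁)·(e^(−k₁τ) − e^(−k₂τ)).
e^(−k₁τ) = e^(−1.35×3.13) = e^(−4.226) = 0.01462; e^(−k₂τ) = e^(−0.2125) = 0.8085.
C_N = 1.35×2.10/(0.0679−1.35) × (0.01462−0.8085) = (-2.211)×(-0.7939) = 1.756 mol/dm³.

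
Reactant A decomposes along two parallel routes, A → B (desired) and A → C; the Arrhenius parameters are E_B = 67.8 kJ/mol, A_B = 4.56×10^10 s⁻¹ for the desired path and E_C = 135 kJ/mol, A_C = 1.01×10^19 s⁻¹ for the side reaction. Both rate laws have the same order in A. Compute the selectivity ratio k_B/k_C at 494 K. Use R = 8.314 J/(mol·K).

0.0576

k_B/k_C = (A_B/A_C)·exp[−(E_B−E_C)/(RT)] = (A_B/A_C)·exp[(E_C−E_B)/(RT)].
(E_C−E_B)/(RT) = (135−67.8)×10³/(8.314×494) = 67200/4107 = 16.36.
k_B/k_C = (4.56×10^10/1.01×10^19)·exp(16.36) = 4.515×10^-9 × 1.276×10^7 = 0.0576.
Since E_B < E_C, lowering the temperature improves selectivity toward B.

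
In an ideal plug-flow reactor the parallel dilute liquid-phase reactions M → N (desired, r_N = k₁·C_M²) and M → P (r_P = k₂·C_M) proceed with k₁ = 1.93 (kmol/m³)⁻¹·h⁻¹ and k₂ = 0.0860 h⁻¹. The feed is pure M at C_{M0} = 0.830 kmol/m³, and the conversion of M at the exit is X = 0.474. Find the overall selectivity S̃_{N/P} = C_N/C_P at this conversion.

13.8

C_M = C_{M0}(1−X) = 0.4366 kmol/m³.
Along a PFR/batch, dC_P/dC_M = −r_P/(r_N+r_P) = −k₂/(k₂+k₁·C_M).
Integrating from C_{M0} to C_M: C_P = (0.0860/1.93)·ln[(0.0860+1.93·0.830)/(0.0860+1.93·0.437)] = 0.04456·ln(1.688/0.9286) = 0.02663 kmol/m³.
Then C_N = (C_{M0}−C_M) − C_P = 0.3934 − 0.02663 = 0.3668 kmol/m³.
S̃_{N/P} = C_N/C_P = 0.3668/0.02663 = 13.8.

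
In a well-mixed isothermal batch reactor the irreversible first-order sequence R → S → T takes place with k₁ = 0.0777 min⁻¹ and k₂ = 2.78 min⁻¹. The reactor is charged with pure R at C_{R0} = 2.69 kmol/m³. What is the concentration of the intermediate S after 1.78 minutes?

Solving the coupled first-order balances gives C_S(t) = [k₁/(k₂−k₁)]·C_{R0}·(e^(−k₁t) − e^(−k₂t)).
e^(−k₁t) = e^(−0.0777×1.78) = e^(−0.1383) = 0.8708; e^(−k₂t) = e^(−4.948) = 0.007095.
C_S = 0.0777×2.69/(2.78−0.0777) × (0.8708−0.007095) = 0.07735×0.8637 = 0.06681 kmol/m³.

0.0668 kmol/m³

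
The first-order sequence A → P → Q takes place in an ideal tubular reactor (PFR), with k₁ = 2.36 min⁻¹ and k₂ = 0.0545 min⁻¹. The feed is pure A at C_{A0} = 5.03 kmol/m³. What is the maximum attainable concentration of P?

4.60 kmol/m³

Evaluating C_P at τ_opt = ln(k₂/k₁)/(k₂−k₁) gives C_{P,max}/C_{A0} = (k₁/k₂)^[k₂/(k₂−k₁)].
= (2.36/0.0545)^(0.0545/(0.0545−2.36)) = (43.30)^(-0.02364) = 0.9148.
C_{P,max} = 0.9148×5.03 = 4.60 kmol/m³.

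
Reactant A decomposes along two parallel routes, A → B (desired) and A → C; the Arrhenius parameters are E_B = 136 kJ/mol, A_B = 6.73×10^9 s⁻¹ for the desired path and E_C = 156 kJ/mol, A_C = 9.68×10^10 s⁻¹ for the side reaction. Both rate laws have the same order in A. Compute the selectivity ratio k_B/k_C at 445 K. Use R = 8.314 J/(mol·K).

k_B/k_C = (A_B/A_C)·exp[−(E_B−E_C)/(RT)] = (A_B/A_C)·exp[(E_C−E_B)/(RT)].
(E_C−E_B)/(RT) = (156−136)×10³/(8.314×445) = 20000/3700 = 5.406.
k_B/k_C = (6.73×10^9/9.68×10^10)·exp(5.406) = 0.06952 × 222.7 = 15.5.
Since E_B < E_C, lowering the temperature improves selectivity toward B.

15.5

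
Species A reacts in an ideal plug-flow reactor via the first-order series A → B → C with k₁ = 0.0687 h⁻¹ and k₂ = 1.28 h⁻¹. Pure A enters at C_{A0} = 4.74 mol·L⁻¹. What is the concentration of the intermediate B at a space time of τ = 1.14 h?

0.186 mol·L⁻¹

Solving the coupled first-order balances gives C_B(τ) = [k₁/(k₂−k₁)]·C_{A0}·(e^(−k₁τ) − e^(−k₂τ)).
e^(−k₁τ) = e^(−0.0687×1.14) = e^(−0.07832) = 0.9247; e^(−k₂τ) = e^(−1.459) = 0.2324.
C_B = 0.0687×4.74/(1.28−0.0687) × (0.9247−0.2324) = 0.2688×0.6922 = 0.1861 mol·L⁻¹.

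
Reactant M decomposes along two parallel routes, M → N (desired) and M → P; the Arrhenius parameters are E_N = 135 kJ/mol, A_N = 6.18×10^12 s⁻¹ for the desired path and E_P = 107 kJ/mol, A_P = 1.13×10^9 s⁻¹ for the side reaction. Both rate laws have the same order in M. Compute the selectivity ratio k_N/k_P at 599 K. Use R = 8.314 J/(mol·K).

k_N/k_P = (A_N/A_P)·exp[−(E_N−E_P)/(RT)] = (A_N/A_P)·exp[(E_P−E_N)/(RT)].
(E_P−E_N)/(RT) = (107−135)×10³/(8.314×599) = -28000/4980 = -5.622.
k_N/k_P = (6.18×10^12/1.13×10^9)·exp(-5.622) = 5469 × 0.003616 = 19.8.

19.8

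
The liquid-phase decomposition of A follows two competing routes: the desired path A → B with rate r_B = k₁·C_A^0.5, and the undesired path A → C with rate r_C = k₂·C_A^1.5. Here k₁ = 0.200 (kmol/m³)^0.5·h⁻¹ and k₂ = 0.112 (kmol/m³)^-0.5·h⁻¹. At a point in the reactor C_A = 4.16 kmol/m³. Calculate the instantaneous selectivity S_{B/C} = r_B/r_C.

0.429

S_{B/C} = r_B/r_C = (k₁·C_A^0.5)/(k₂·C_A^1.5) = (k₁/k₂)·C_A⁻¹.
= (0.200×4.160^0.5) / (0.112×4.160^1.5) = 0.4079/0.9503 = 0.429.
The undesired path is higher order in A, so low C_A (CSTR or dilute feed) favours B.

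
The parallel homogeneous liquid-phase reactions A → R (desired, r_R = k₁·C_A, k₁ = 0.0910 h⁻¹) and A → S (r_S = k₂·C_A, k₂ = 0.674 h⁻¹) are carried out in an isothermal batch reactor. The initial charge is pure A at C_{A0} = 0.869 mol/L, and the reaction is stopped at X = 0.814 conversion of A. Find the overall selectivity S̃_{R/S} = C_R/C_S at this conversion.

0.135

C_A = C_{A0}(1−X) = 0.1616 mol/L.
Both paths are first order in A, so the instantaneous fraction to R is constant: dC_R/d(−C_A) = k₁/(k₁+k₂) = 0.1190.
C_R = 0.1190·(C_{A0}−C_A) = 0.1190×0.7074 = 0.0841 mol/L.
C_S = (C_{A0}−C_A)−C_R = 0.6232 mol/L; S̃_{R/S} = 0.08414/0.6232 = 0.135.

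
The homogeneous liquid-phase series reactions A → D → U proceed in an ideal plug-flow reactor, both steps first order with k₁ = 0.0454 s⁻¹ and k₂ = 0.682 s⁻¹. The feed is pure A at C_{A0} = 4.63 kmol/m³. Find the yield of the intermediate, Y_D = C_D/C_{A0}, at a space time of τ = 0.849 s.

The intermediate concentration in a first-order A→B→C sequence is C_D = k₁C_{A0}(e^(−k₁τ) − e^(−k₂τ))/(k₂−k₁).
e^(−k₁τ) = e^(−0.0454×0.849) = e^(−0.03854) = 0.9622; e^(−k₂τ) = e^(−0.5790) = 0.5604.
C_D = 0.0454×4.63/(0.682−0.0454) × (0.9622−0.5604) = 0.3302×0.4017 = 0.1327 kmol/m³.
Y_D = C_D/C_{A0} = 0.1327/4.63 = 0.0287.

0.0287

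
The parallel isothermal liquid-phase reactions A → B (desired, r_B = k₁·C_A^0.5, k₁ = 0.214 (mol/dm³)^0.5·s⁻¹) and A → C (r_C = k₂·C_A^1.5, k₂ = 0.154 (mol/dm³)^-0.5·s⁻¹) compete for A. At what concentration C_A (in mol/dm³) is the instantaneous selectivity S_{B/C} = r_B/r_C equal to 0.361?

S_{B/C} = (k₁/k₂)·C_A⁻¹ ⇒ C_A = (S·k₂/k₁)^(-1).
= (0.361×0.154/0.214)^(-1) = (0.2598)^(-1) = 3.85 mol/dm³.

3.85 mol/dm³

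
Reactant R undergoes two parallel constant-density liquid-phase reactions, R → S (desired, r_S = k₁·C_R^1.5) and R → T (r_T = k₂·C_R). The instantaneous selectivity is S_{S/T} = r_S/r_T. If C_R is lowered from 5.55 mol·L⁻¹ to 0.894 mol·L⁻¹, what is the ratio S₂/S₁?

0.401

S_{S/T} = (k₁/k₂)·C_R^0.5, so S₂/S₁ = (C_{R,2}/C_{R,1})^0.5.
= (0.894/5.55)^0.5 = (0.1611)^0.5 = 0.401.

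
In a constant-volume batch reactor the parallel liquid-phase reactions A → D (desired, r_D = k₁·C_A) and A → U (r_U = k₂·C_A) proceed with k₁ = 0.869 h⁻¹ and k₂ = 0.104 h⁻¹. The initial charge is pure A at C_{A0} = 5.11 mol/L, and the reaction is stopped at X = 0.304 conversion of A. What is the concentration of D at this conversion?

C_A = C_{A0}(1−X) = 3.557 mol/L.
Both paths are first order in A, so the instantaneous fraction to D is constant: dC_D/d(−C_A) = k₁/(k₁+k₂) = 0.8931.
C_D = 0.8931·(C_{A0}−C_A) = 0.8931×1.553 = 1.39 mol/L.

1.39 mol/L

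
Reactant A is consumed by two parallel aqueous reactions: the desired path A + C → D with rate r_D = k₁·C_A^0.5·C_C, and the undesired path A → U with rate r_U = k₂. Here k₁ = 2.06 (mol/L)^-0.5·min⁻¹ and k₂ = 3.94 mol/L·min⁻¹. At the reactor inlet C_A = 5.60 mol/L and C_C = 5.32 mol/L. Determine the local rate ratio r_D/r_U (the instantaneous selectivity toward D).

6.58

S_{D/U} = r_D/r_U = (k₁·C_A^0.5·C_C)/(k₂) = (k₁/k₂)·C_A^0.5·C_C.
= (2.06×5.600^0.5×5.320) / (3.94) = 25.93/3.940 = 6.58.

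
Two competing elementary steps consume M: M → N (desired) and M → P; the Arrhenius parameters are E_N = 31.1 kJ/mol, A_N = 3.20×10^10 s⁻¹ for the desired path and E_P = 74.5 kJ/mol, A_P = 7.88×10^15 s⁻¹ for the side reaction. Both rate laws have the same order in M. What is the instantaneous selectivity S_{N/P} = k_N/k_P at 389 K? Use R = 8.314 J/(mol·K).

With equal orders, S_{N/P} = k_N/k_P = (A_N/A_P)·exp[(E_P−E_N)/(RT)].
(E_P−E_N)/(RT) = (74.5−31.1)×10³/(8.314×389) = 43400/3234 = 13.42.
k_N/k_P = (3.20×10^10/7.88×10^15)·exp(13.42) = 4.061×10^-6 × 6.729×10^5 = 2.73.

2.73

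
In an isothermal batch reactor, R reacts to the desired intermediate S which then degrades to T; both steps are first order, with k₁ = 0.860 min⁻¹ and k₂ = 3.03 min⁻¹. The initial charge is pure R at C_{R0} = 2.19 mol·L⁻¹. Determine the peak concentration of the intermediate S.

For a first-order series the maximum intermediate yield is C_{S,max}/C_{R0} = (k₁/k₂)^[k₂/(k₂−k₁)].
= (0.860/3.03)^(3.03/(3.03−0.860)) = (0.2838)^(1.396) = 0.1723.
C_{S,max} = 0.1723×2.19 = 0.377 mol·L⁻¹.

0.377 mol·L⁻¹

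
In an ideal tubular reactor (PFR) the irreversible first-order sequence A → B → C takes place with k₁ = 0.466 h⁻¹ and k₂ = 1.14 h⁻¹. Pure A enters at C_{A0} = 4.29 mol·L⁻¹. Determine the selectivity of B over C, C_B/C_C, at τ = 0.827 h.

1.69

For first-order series with pure A initially, C_B(τ) = k₁C_{A0}/(k₂−k₁)·(e^(−k₁τ) − e^(−k₂τ)).
e^(−k₁τ) = e^(−0.466×0.827) = e^(−0.3854) = 0.6802; e^(−k₂τ) = e^(−0.9428) = 0.3895.
C_B = 0.466×4.29/(1.14−0.466) × (0.6802−0.3895) = 2.966×0.2906 = 0.8621 mol·L⁻¹.
C_A = C_{A0}e^(−k₁τ) = 2.918 mol·L⁻¹, so C_C = C_{A0}−C_A−C_B = 0.5099 mol·L⁻¹; C_B/C_C = 1.69.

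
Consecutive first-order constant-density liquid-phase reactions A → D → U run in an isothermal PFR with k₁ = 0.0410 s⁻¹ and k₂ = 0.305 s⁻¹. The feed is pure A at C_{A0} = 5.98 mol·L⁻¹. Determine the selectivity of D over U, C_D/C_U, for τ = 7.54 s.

The intermediate concentration in a first-order A→B→C sequence is C_D = k₁C_{A0}(e^(−k₁τ) − e^(−k₂τ))/(k₂−k₁).
e^(−k₁τ) = e^(−0.0410×7.54) = e^(−0.3091) = 0.7341; e^(−k₂τ) = e^(−2.300) = 0.1003.
C_D = 0.0410×5.98/(0.305−0.0410) × (0.7341−0.1003) = 0.9287×0.6338 = 0.5886 mol·L⁻¹.
C_A = C_{A0}e^(−k₁τ) = 4.390 mol·L⁻¹, so C_U = C_{A0}−C_A−C_D = 1.002 mol·L⁻¹; C_D/C_U = 0.588.

0.588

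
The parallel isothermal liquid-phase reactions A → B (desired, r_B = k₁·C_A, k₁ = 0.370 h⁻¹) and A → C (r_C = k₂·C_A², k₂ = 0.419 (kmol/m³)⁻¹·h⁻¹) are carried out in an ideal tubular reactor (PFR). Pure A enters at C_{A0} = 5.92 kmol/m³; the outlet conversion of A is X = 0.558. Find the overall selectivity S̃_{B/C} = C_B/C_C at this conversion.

0.216

C_A = C_{A0}(1−X) = 2.617 kmol/m³.
Along a PFR/batch, dC_B/dC_A = −r_B/(r_B+r_C) = −k₁/(k₁+k₂·C_A).
Integrating from C_{A0} to C_A: C_B = (0.370/0.419)·ln[(0.370+0.419·5.92)/(0.370+0.419·2.62)] = 0.8831·ln(2.850/1.466) = 0.5870 kmol/m³.
C_C = (C_{A0}−C_A)−C_B = 2.716 kmol/m³; S̃_{B/C} = 0.5870/2.716 = 0.216.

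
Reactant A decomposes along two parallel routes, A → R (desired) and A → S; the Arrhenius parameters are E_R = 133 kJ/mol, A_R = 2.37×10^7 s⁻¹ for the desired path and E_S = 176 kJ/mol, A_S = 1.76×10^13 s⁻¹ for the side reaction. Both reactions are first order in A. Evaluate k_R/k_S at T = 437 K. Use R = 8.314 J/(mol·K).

Since both paths have the same order in A, the concentration cancels and S_{R/S} = k_R/k_S = (A_R/A_S)·exp[(E_S−E_R)/(RT)].
(E_S−E_R)/(RT) = (176−133)×10³/(8.314×437) = 43000/3633 = 11.84.
k_R/k_S = (2.37×10^7/1.76×10^13)·exp(11.84) = 1.347×10^-6 × 1.380×10^5 = 0.186.

0.186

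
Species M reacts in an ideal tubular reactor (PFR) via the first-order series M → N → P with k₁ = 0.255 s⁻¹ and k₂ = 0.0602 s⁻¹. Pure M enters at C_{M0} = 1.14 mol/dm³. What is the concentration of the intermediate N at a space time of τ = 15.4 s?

0.561 mol/dm³

Solving the coupled first-order balances gives C_N(τ) = [k₁/(k₂−k₁)]·C_{M0}·(e^(−k₁τ) − e^(−k₂τ)).
e^(−k₁τ) = e^(−0.255×15.4) = e^(−3.927) = 0.01970; e^(−k₂τ) = e^(−0.9271) = 0.3957.
C_N = 0.255×1.14/(0.0602−0.255) × (0.01970−0.3957) = (-1.492)×(-0.3760) = 0.5611 mol/dm³.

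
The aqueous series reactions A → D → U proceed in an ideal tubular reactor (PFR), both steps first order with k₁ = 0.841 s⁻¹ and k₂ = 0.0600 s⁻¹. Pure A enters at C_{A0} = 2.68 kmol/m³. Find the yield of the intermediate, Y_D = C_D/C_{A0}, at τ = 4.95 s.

0.783

For first-order series with pure A initially, C_D(τ) = k₁C_{A0}/(k₂−k₁)·(e^(−k₁τ) − e^(−k₂τ)).
e^(−k₁τ) = e^(−0.841×4.95) = e^(−4.163) = 0.01556; e^(−k₂τ) = e^(−0.2970) = 0.7430.
C_D = 0.841×2.68/(0.0600−0.841) × (0.01556−0.7430) = (-2.886)×(-0.7275) = 2.099 kmol/m³.
Y_D = C_D/C_{A0} = 2.099/2.68 = 0.783.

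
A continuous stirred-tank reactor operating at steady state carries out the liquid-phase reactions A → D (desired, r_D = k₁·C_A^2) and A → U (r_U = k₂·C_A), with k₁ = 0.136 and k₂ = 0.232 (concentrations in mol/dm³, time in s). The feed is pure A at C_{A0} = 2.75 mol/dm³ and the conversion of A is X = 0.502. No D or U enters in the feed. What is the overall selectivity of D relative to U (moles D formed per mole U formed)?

Exit C_A = C_{A0}(1−X) = 2.75×0.498 = 1.369 mol/dm³.
A CSTR operates uniformly at the exit composition, giving r_D = 0.2551 and r_U = 0.3177 (each k·C_A^n at C_A = 1.369).
Overall selectivity = C_D/C_U = r_Dτ/(r_Uτ) = r_D/r_U = 0.803.

0.803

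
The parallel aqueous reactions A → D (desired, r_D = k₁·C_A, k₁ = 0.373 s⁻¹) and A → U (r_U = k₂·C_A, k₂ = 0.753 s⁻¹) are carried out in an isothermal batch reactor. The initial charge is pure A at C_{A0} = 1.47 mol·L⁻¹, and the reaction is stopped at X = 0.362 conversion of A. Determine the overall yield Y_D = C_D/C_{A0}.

0.120

C_A = C_{A0}(1−X) = 0.9379 mol·L⁻¹.
Both paths are first order in A, so the instantaneous fraction to D is constant: dC_D/d(−C_A) = k₁/(k₁+k₂) = 0.3313.
C_D = 0.3313·(C_{A0}−C_A) = 0.3313×0.5321 = 0.176 mol·L⁻¹.
Y_D = C_D/C_{A0} = 0.1763/1.47 = 0.120.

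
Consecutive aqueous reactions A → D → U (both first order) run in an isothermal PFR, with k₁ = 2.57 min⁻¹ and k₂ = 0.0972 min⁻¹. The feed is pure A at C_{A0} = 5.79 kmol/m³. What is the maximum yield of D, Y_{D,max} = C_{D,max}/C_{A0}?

At the optimum, C_{D,max}/C_{A0} = (k₁/k₂)^[k₂/(k₂−k₁)].
= (2.57/0.0972)^(0.0972/(0.0972−2.57)) = (26.44)^(-0.03931) = 0.8792.

0.879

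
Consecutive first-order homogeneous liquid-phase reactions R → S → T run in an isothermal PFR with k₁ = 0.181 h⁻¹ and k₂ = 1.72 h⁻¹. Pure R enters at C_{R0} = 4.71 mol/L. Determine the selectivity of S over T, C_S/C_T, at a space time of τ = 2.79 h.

The intermediate concentration in a first-order A→B→C sequence is C_S = k₁C_{R0}(e^(−k₁τ) − e^(−k₂τ))/(k₂−k₁).
e^(−k₁τ) = e^(−0.181×2.79) = e^(−0.5050) = 0.6035; e^(−k₂τ) = e^(−4.799) = 0.008240.
C_S = 0.181×4.71/(1.72−0.181) × (0.6035−0.008240) = 0.5539×0.5953 = 0.3297 mol/L.
C_R = C_{R0}e^(−k₁τ) = 2.843 mol/L, so C_T = C_{R0}−C_R−C_S = 1.538 mol/L; C_S/C_T = 0.214.

0.214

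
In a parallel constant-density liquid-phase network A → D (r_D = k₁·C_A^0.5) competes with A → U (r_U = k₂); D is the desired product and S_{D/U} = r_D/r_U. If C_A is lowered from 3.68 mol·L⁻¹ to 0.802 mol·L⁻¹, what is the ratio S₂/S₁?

S_{D/U} = (k₁/k₂)·C_A^0.5, so S₂/S₁ = (C_{A,2}/C_{A,1})^0.5.
= (0.802/3.68)^0.5 = (0.2179)^0.5 = 0.467.
Selectivity toward D falls as C_A falls — high-concentration operation is favoured.

0.467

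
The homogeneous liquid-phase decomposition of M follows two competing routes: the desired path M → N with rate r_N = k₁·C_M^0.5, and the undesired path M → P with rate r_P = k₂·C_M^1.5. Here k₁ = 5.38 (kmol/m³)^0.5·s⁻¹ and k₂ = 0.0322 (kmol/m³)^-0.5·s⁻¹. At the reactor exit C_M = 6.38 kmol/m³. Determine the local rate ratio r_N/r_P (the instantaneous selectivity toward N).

26.2

S_{N/P} = r_N/r_P = (k₁·C_M^0.5)/(k₂·C_M^1.5) = (k₁/k₂)·C_M⁻¹.
= (5.38×6.380^0.5) / (0.0322×6.380^1.5) = 13.59/0.5189 = 26.2.
The undesired path is higher order in M, so low C_M (CSTR or dilute feed) favours N.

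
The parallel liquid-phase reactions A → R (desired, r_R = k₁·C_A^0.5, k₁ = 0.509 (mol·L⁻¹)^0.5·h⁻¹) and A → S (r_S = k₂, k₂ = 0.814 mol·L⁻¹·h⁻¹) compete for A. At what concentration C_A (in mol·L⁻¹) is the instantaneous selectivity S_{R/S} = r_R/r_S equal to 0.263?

0.177 mol·L⁻¹

S_{R/S} = (k₁/k₂)·C_A^0.5 ⇒ C_A = (S·k₂/k₁)^(2).
= (0.263×0.814/0.509)^(2) = (0.4206)^(2) = 0.177 mol·L⁻¹.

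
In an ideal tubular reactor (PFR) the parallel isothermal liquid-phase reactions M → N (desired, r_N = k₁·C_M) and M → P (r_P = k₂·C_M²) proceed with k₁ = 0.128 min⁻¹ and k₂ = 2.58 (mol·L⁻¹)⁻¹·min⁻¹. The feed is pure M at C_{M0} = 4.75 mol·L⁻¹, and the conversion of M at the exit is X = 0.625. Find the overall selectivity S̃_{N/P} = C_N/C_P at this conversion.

0.0164

C_M = C_{M0}(1−X) = 1.781 mol·L⁻¹.
Along a PFR/batch, dC_N/dC_M = −r_N/(r_N+r_P) = −k₁/(k₁+k₂·C_M).
Integrating from C_{M0} to C_M: C_N = (0.128/2.58)·ln[(0.128+2.58·4.75)/(0.128+2.58·1.78)] = 0.04961·ln(12.38/4.724) = 0.04781 mol·L⁻¹.
C_P = (C_{M0}−C_M)−C_N = 2.921 mol·L⁻¹; S̃_{N/P} = 0.04781/2.921 = 0.0164.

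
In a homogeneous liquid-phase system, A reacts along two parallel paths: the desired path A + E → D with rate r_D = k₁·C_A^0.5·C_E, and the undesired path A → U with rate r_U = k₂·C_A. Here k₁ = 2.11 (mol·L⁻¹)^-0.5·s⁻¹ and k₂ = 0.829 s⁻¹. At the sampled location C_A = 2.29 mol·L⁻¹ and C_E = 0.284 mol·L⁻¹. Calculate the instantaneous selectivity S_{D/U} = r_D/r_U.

S_{D/U} = r_D/r_U = (k₁·C_A^0.5·C_E)/(k₂·C_A) = (k₁/k₂)·C_A^-0.5·C_E.
= (2.11×2.290^0.5×0.2840) / (0.829×2.290) = 0.9068/1.898 = 0.478.
The undesired path is higher order in A, so low C_A (CSTR or dilute feed) favours D.

0.478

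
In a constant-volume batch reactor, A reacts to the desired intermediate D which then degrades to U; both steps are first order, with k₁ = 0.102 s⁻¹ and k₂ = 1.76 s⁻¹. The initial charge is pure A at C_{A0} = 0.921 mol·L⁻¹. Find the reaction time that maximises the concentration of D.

1.72 s

Setting dC_D/dt = 0 gives t_opt = ln(k₂/k₁)/(k₂−k₁).
= ln(1.76/0.102)/(1.76−0.102) = ln(17.25)/1.658 = 2.848/1.658 = 1.72 s.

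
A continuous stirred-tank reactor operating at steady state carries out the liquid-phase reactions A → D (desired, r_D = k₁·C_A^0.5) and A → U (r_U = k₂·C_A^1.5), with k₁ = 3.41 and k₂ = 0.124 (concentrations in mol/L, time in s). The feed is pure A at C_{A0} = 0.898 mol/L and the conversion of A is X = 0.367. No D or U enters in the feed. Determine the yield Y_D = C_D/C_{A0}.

Exit C_A = C_{A0}(1−X) = 0.898×0.633 = 0.5684 mol/L.
A CSTR operates uniformly at the exit composition, giving r_D = 2.571 and r_U = 0.05314 (each k·C_A^n at C_A = 0.5684).
Fraction of consumed A going to D: r_D/(r_D+r_U) = 0.9797.
C_D = 0.9797·C_{A0}·X = 0.9797×0.898×0.367 = 0.323 mol/L; Y_D = C_D/C_{A0} = 0.360.

0.360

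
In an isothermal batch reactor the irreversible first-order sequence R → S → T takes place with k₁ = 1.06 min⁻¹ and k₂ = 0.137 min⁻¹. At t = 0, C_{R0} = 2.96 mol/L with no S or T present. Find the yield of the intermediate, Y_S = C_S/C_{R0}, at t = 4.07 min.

For first-order series with pure R initially, C_S(t) = k₁C_{R0}/(k₂−k₁)·(e^(−k₁t) − e^(−k₂t)).
e^(−k₁t) = e^(−1.06×4.07) = e^(−4.314) = 0.01338; e^(−k₂t) = e^(−0.5576) = 0.5726.
C_S = 1.06×2.96/(0.137−1.06) × (0.01338−0.5726) = (-3.399)×(-0.5592) = 1.901 mol/L.
Y_S = C_S/C_{R0} = 1.901/2.96 = 0.642.

0.642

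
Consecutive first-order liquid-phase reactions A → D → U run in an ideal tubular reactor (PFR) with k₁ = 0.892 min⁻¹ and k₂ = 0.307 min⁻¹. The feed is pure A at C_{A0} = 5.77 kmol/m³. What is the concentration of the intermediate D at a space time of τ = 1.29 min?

3.14 kmol/m³

For first-order series with pure A initially, C_D(τ) = k₁C_{A0}/(k₂−k₁)·(e^(−k₁τ) − e^(−k₂τ)).
e^(−k₁τ) = e^(−0.892×1.29) = e^(−1.151) = 0.3164; e^(−k₂τ) = e^(−0.3960) = 0.6730.
C_D = 0.892×5.77/(0.307−0.892) × (0.3164−0.6730) = (-8.798)×(-0.3566) = 3.137 kmol/m³.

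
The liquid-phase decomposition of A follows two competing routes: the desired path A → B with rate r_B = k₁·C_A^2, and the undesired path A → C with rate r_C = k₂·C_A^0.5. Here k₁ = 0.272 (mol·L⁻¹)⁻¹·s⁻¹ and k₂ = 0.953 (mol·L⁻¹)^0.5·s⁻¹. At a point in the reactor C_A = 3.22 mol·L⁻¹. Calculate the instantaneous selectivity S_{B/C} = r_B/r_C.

S_{B/C} = r_B/r_C = (k₁·C_A^2)/(k₂·C_A^0.5) = (k₁/k₂)·C_A^1.5.
= (0.272×3.220^2) / (0.953×3.220^0.5) = 2.820/1.710 = 1.65.
Since the desired path is higher order in A, keeping C_A high (PFR or concentrated feed) favours B.

1.65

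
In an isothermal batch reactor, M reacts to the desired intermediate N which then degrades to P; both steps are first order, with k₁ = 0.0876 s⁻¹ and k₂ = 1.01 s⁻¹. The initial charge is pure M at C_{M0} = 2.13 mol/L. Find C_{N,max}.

0.146 mol/L

For a first-order series the maximum intermediate yield is C_{N,max}/C_{M0} = (k₁/k₂)^[k₂/(k₂−k₁)].
= (0.0876/1.01)^(1.01/(1.01−0.0876)) = (0.08673)^(1.095) = 0.06876.
C_{N,max} = 0.06876×2.13 = 0.146 mol/L.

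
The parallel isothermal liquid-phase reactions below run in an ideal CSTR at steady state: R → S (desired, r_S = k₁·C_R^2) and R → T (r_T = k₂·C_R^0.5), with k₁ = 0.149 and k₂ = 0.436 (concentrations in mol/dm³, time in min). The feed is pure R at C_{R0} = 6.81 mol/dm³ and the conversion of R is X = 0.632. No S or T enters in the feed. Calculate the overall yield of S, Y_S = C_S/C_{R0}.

0.364

Exit C_R = C_{R0}(1−X) = 6.81×0.368 = 2.506 mol/dm³.
In a CSTR the entire volume is at exit conditions, so r_S = 0.149×2.506^2 = 0.9358 and r_T = 0.436×2.506^0.5 = 0.6902.
Fraction of consumed R going to S: r_S/(r_S+r_T) = 0.5755.
C_S = 0.5755·C_{R0}·X = 0.5755×6.81×0.632 = 2.48 mol/dm³; Y_S = C_S/C_{R0} = 0.364.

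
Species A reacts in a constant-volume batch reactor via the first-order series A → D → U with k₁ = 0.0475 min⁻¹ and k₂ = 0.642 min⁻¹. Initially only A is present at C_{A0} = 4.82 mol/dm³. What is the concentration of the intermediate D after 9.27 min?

The intermediate concentration in a first-order A→B→C sequence is C_D = k₁C_{A0}(e^(−k₁t) − e^(−k₂t))/(k₂−k₁).
e^(−k₁t) = e^(−0.0475×9.27) = e^(−0.4403) = 0.6438; e^(−k₂t) = e^(−5.951) = 0.002602.
C_D = 0.0475×4.82/(0.642−0.0475) × (0.6438−0.002602) = 0.3851×0.6412 = 0.2469 mol/dm³.

0.247 mol/dm³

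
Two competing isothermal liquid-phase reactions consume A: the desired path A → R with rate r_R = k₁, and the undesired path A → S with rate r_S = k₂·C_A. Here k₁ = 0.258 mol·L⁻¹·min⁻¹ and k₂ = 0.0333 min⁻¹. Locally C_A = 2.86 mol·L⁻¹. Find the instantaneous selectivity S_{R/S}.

2.71

S_{R/S} = r_R/r_S = (k₁)/(k₂·C_A) = (k₁/k₂)·C_A⁻¹.
= (0.258) / (0.0333×2.860) = 0.2580/0.09524 = 2.71.
The undesired path is higher order in A, so low C_A (CSTR or dilute feed) favours R.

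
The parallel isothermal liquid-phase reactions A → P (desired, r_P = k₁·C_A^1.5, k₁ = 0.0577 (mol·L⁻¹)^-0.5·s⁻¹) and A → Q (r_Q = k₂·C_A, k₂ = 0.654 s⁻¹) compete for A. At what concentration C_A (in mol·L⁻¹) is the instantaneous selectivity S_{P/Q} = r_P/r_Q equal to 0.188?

4.54 mol·L⁻¹

S_{P/Q} = (k₁/k₂)·C_A^0.5 ⇒ C_A = (S·k₂/k₁)^(2).
= (0.188×0.654/0.0577)^(2) = (2.131)^(2) = 4.54 mol·L⁻¹.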